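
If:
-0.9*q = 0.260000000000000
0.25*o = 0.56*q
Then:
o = -0.65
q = -0.29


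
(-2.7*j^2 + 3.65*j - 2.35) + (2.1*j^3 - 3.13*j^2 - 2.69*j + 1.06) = 2.1*j^3 - 5.83*j^2 + 0.96*j - 1.29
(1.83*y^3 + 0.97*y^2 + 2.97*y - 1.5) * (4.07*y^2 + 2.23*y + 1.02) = 7.4481*y^5 + 8.0288*y^4 + 16.1176*y^3 + 1.5075*y^2 - 0.315599999999999*y - 1.53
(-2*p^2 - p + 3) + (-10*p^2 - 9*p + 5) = -12*p^2 - 10*p + 8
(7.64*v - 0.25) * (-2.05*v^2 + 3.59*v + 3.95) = -15.662*v^3 + 27.9401*v^2 + 29.2805*v - 0.9875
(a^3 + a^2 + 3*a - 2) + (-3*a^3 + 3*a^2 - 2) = -2*a^3 + 4*a^2 + 3*a - 4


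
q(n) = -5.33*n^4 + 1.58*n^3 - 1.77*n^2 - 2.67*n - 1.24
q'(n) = -21.32*n^3 + 4.74*n^2 - 3.54*n - 2.67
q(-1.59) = -41.89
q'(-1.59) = 100.64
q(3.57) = -827.21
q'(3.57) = -924.94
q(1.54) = -33.76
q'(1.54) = -74.75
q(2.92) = -372.28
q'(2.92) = -503.40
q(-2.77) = -354.80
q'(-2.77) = 496.64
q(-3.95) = -1413.21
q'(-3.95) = 1399.22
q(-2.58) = -269.43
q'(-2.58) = 404.15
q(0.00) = -1.24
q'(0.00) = -2.67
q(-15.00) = -275523.19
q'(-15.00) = 73071.93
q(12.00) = -108080.80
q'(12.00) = -36203.55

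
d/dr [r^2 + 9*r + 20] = 2*r + 9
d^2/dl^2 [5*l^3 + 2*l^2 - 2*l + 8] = 30*l + 4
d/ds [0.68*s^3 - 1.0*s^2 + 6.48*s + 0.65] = 2.04*s^2 - 2.0*s + 6.48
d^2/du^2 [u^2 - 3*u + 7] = 2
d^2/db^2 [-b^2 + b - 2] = -2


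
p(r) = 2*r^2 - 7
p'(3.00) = 12.00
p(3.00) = 11.00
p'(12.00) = 48.00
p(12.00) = 281.00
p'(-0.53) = -2.12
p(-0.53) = -6.44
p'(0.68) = 2.72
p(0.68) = -6.08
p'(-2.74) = -10.96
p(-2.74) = 8.02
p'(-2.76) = -11.04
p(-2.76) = 8.24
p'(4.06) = 16.24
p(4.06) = 25.97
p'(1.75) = 7.00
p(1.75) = -0.88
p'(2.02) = 8.08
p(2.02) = 1.16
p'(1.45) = 5.80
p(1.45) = -2.80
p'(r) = 4*r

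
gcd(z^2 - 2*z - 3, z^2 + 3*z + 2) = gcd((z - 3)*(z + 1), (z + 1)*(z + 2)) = z + 1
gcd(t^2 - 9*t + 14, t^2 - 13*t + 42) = t - 7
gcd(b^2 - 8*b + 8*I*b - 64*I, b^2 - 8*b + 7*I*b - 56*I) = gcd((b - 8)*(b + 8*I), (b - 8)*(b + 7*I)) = b - 8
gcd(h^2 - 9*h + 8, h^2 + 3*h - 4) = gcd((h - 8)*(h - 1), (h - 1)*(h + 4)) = h - 1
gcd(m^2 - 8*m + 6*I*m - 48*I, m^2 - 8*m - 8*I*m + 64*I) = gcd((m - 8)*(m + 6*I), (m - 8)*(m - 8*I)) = m - 8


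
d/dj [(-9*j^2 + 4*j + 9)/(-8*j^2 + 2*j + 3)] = 2*(7*j^2 + 45*j - 3)/(64*j^4 - 32*j^3 - 44*j^2 + 12*j + 9)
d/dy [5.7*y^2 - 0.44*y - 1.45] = 11.4*y - 0.44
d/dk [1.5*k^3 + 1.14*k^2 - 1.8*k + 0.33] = 4.5*k^2 + 2.28*k - 1.8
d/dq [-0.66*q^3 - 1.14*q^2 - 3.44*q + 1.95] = -1.98*q^2 - 2.28*q - 3.44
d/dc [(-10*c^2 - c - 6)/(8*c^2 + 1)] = (8*c^2 + 76*c - 1)/(64*c^4 + 16*c^2 + 1)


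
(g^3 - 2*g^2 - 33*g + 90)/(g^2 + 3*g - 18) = g - 5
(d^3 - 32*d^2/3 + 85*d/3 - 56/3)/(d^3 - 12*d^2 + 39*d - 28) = (d - 8/3)/(d - 4)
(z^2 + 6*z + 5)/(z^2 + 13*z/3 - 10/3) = 3*(z + 1)/(3*z - 2)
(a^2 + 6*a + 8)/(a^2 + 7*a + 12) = (a + 2)/(a + 3)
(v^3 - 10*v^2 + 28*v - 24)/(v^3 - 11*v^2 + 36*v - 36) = (v - 2)/(v - 3)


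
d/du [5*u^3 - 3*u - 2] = 15*u^2 - 3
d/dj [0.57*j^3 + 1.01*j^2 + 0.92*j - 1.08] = 1.71*j^2 + 2.02*j + 0.92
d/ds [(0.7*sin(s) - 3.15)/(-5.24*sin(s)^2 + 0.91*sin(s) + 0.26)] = (3.668*sin(s)^2 - 33.012*sin(s) + 3.0485)*cos(s)/(27.4576*sin(s)^4 - 9.5368*sin(s)^3 - 1.8967*sin(s)^2 + 0.4732*sin(s) + 0.0676)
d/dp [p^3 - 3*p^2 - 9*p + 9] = 3*p^2 - 6*p - 9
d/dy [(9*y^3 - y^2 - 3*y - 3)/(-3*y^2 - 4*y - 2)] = (-27*y^4 - 72*y^3 - 59*y^2 - 14*y - 6)/(9*y^4 + 24*y^3 + 28*y^2 + 16*y + 4)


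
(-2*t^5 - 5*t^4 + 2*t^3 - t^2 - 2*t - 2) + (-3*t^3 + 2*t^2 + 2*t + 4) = -2*t^5 - 5*t^4 - t^3 + t^2 + 2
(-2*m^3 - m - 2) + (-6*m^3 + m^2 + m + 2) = -8*m^3 + m^2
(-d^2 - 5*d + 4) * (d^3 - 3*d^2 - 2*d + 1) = -d^5 - 2*d^4 + 21*d^3 - 3*d^2 - 13*d + 4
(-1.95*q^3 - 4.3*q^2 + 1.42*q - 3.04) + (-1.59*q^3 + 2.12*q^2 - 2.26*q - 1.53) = -3.54*q^3 - 2.18*q^2 - 0.84*q - 4.57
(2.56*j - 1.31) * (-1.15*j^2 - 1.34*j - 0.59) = -2.944*j^3 - 1.9239*j^2 + 0.245*j + 0.7729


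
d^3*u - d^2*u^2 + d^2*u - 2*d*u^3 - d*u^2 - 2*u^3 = (d - 2*u)*(d + u)*(d*u + u)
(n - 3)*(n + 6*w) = n^2 + 6*n*w - 3*n - 18*w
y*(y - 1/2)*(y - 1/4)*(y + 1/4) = y^4 - y^3/2 - y^2/16 + y/32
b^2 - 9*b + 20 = (b - 5)*(b - 4)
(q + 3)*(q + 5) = q^2 + 8*q + 15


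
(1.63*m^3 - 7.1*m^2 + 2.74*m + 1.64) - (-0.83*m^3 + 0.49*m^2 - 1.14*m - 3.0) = 2.46*m^3 - 7.59*m^2 + 3.88*m + 4.64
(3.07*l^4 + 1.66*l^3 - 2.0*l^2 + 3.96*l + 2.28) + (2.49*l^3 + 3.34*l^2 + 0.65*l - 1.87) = 3.07*l^4 + 4.15*l^3 + 1.34*l^2 + 4.61*l + 0.41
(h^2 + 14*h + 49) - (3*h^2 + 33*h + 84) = -2*h^2 - 19*h - 35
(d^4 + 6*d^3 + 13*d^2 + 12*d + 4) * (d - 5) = d^5 + d^4 - 17*d^3 - 53*d^2 - 56*d - 20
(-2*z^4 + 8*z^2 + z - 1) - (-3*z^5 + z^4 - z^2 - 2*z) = 3*z^5 - 3*z^4 + 9*z^2 + 3*z - 1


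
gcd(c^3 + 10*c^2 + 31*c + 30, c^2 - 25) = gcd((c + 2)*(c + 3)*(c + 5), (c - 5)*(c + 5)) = c + 5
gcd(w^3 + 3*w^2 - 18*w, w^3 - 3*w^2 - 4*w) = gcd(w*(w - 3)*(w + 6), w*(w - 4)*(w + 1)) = w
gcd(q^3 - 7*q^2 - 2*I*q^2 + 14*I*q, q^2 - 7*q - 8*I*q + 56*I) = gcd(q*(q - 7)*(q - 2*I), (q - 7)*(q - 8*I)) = q - 7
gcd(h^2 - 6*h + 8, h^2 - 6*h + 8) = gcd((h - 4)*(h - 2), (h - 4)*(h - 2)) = h^2 - 6*h + 8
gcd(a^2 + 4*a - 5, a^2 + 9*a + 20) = a + 5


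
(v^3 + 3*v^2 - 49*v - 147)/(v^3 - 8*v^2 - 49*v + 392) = (v + 3)/(v - 8)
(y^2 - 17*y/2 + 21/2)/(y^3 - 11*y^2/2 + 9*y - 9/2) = (y - 7)/(y^2 - 4*y + 3)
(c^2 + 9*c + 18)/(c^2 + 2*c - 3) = (c + 6)/(c - 1)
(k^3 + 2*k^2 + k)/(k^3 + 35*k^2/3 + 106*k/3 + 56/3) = 3*k*(k^2 + 2*k + 1)/(3*k^3 + 35*k^2 + 106*k + 56)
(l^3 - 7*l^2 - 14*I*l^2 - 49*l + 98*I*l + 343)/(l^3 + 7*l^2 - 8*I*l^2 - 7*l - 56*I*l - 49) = (l^2 - 7*l*(1 + I) + 49*I)/(l^2 + l*(7 - I) - 7*I)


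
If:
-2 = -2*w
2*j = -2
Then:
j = -1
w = 1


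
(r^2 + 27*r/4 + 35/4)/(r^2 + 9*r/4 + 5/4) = (4*r^2 + 27*r + 35)/(4*r^2 + 9*r + 5)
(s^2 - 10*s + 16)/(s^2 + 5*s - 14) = (s - 8)/(s + 7)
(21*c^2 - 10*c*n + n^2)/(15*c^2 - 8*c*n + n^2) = (7*c - n)/(5*c - n)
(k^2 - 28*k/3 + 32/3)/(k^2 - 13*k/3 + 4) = (k - 8)/(k - 3)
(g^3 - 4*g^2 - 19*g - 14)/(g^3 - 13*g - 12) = (g^2 - 5*g - 14)/(g^2 - g - 12)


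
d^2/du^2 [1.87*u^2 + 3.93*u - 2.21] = 3.74000000000000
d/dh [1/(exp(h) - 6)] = -exp(h)/(exp(h) - 6)^2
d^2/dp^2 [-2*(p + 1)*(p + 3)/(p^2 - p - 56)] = 4*(-5*p^3 - 177*p^2 - 663*p - 3083)/(p^6 - 3*p^5 - 165*p^4 + 335*p^3 + 9240*p^2 - 9408*p - 175616)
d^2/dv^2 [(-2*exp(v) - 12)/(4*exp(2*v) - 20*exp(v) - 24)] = (-exp(4*v) - 29*exp(3*v) + 54*exp(2*v) - 264*exp(v) + 144)*exp(v)/(2*(exp(6*v) - 15*exp(5*v) + 57*exp(4*v) + 55*exp(3*v) - 342*exp(2*v) - 540*exp(v) - 216))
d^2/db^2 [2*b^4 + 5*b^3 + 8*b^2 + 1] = 24*b^2 + 30*b + 16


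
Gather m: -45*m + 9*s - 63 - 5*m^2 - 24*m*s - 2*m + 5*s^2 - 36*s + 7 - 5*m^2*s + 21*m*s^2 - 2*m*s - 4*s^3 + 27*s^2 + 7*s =m^2*(-5*s - 5) + m*(21*s^2 - 26*s - 47) - 4*s^3 + 32*s^2 - 20*s - 56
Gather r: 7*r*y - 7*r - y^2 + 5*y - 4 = r*(7*y - 7) - y^2 + 5*y - 4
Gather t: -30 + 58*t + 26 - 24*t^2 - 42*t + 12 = -24*t^2 + 16*t + 8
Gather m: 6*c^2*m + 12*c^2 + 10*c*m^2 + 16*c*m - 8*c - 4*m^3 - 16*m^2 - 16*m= 12*c^2 - 8*c - 4*m^3 + m^2*(10*c - 16) + m*(6*c^2 + 16*c - 16)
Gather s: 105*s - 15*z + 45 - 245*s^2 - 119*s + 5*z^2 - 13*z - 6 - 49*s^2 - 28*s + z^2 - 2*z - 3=-294*s^2 - 42*s + 6*z^2 - 30*z + 36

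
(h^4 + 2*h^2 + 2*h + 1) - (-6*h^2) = h^4 + 8*h^2 + 2*h + 1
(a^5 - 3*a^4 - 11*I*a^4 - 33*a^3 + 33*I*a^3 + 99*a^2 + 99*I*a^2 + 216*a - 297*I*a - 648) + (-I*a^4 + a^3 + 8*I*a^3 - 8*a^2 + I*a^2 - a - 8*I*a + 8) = a^5 - 3*a^4 - 12*I*a^4 - 32*a^3 + 41*I*a^3 + 91*a^2 + 100*I*a^2 + 215*a - 305*I*a - 640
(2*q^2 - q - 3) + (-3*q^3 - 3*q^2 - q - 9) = -3*q^3 - q^2 - 2*q - 12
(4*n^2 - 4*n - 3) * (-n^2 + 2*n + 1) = -4*n^4 + 12*n^3 - n^2 - 10*n - 3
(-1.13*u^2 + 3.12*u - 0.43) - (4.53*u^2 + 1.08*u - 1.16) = -5.66*u^2 + 2.04*u + 0.73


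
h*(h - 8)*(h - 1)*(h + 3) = h^4 - 6*h^3 - 19*h^2 + 24*h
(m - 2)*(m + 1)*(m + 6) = m^3 + 5*m^2 - 8*m - 12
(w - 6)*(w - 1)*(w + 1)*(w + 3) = w^4 - 3*w^3 - 19*w^2 + 3*w + 18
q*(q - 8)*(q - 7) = q^3 - 15*q^2 + 56*q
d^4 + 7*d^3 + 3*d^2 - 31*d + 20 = (d - 1)^2*(d + 4)*(d + 5)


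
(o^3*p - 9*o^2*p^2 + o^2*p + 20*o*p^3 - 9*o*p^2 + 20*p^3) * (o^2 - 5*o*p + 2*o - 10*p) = o^5*p - 14*o^4*p^2 + 3*o^4*p + 65*o^3*p^3 - 42*o^3*p^2 + 2*o^3*p - 100*o^2*p^4 + 195*o^2*p^3 - 28*o^2*p^2 - 300*o*p^4 + 130*o*p^3 - 200*p^4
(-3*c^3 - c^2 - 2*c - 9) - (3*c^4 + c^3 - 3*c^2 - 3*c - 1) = -3*c^4 - 4*c^3 + 2*c^2 + c - 8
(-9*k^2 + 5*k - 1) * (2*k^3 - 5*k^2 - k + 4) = -18*k^5 + 55*k^4 - 18*k^3 - 36*k^2 + 21*k - 4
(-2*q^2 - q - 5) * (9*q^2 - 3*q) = -18*q^4 - 3*q^3 - 42*q^2 + 15*q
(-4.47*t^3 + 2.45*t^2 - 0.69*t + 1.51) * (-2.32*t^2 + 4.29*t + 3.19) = 10.3704*t^5 - 24.8603*t^4 - 2.148*t^3 + 1.3522*t^2 + 4.2768*t + 4.8169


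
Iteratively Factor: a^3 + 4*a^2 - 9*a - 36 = (a + 3)*(a^2 + a - 12) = (a - 3)*(a + 3)*(a + 4)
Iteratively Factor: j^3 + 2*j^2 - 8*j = (j)*(j^2 + 2*j - 8) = j*(j + 4)*(j - 2)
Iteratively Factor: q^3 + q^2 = (q)*(q^2 + q) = q*(q + 1)*(q)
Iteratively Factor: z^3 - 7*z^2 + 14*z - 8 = (z - 2)*(z^2 - 5*z + 4) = (z - 4)*(z - 2)*(z - 1)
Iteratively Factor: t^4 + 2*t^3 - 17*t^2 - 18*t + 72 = (t - 2)*(t^3 + 4*t^2 - 9*t - 36) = (t - 2)*(t + 3)*(t^2 + t - 12) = (t - 3)*(t - 2)*(t + 3)*(t + 4)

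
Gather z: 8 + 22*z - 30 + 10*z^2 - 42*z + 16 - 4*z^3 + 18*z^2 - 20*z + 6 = -4*z^3 + 28*z^2 - 40*z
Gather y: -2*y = -2*y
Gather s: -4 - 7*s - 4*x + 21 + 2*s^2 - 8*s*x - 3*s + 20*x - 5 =2*s^2 + s*(-8*x - 10) + 16*x + 12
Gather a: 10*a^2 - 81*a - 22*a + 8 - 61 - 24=10*a^2 - 103*a - 77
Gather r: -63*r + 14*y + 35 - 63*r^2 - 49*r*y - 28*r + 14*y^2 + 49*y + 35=-63*r^2 + r*(-49*y - 91) + 14*y^2 + 63*y + 70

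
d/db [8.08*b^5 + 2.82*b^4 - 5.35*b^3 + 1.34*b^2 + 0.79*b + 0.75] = 40.4*b^4 + 11.28*b^3 - 16.05*b^2 + 2.68*b + 0.79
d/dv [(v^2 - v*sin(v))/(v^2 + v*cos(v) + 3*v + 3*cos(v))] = (-sqrt(2)*v^3*cos(v + pi/4) + 4*v^2*sin(v) - 2*v^2*cos(v) + 2*v^2 + 6*v*cos(v) - 3*v - 3*sin(2*v)/2)/((v + 3)^2*(v + cos(v))^2)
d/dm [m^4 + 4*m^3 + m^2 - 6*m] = 4*m^3 + 12*m^2 + 2*m - 6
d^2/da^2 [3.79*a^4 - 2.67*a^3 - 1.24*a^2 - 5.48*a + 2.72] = 45.48*a^2 - 16.02*a - 2.48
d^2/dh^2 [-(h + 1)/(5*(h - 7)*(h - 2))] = 2*(-h^3 - 3*h^2 + 69*h - 193)/(5*(h^6 - 27*h^5 + 285*h^4 - 1485*h^3 + 3990*h^2 - 5292*h + 2744))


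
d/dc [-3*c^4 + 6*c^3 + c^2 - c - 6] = -12*c^3 + 18*c^2 + 2*c - 1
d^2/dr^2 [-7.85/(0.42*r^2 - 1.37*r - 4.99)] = (-2.76948*r^2 + 9.03378*r + 7.85*(0.84*r - 1.37)*(1.68*r - 2.74) + 32.90406)/(-0.42*r^2 + 1.37*r + 4.99)^3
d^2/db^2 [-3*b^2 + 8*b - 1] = -6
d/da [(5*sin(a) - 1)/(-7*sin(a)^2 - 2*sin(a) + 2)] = (35*sin(a)^2 - 14*sin(a) + 8)*cos(a)/(7*sin(a)^2 + 2*sin(a) - 2)^2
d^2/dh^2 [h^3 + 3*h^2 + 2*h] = 6*h + 6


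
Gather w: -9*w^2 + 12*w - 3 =-9*w^2 + 12*w - 3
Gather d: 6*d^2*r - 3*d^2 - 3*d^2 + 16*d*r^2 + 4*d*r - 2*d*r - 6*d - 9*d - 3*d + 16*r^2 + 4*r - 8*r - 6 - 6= d^2*(6*r - 6) + d*(16*r^2 + 2*r - 18) + 16*r^2 - 4*r - 12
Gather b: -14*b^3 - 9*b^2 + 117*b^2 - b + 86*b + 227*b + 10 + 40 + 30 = -14*b^3 + 108*b^2 + 312*b + 80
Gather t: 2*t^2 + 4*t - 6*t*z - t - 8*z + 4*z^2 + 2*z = 2*t^2 + t*(3 - 6*z) + 4*z^2 - 6*z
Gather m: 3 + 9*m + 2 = 9*m + 5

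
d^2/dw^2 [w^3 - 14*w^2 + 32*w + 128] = 6*w - 28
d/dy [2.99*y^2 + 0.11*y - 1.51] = 5.98*y + 0.11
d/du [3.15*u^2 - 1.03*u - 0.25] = 6.3*u - 1.03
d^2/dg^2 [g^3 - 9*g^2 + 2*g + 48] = 6*g - 18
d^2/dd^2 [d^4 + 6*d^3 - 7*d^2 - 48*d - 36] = 12*d^2 + 36*d - 14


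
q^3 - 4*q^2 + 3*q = q*(q - 3)*(q - 1)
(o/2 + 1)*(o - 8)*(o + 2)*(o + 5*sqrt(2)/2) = o^4/2 - 2*o^3 + 5*sqrt(2)*o^3/4 - 14*o^2 - 5*sqrt(2)*o^2 - 35*sqrt(2)*o - 16*o - 40*sqrt(2)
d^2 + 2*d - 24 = (d - 4)*(d + 6)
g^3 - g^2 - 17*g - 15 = (g - 5)*(g + 1)*(g + 3)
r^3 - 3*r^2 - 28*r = r*(r - 7)*(r + 4)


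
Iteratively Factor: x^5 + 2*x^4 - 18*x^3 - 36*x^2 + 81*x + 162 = (x + 3)*(x^4 - x^3 - 15*x^2 + 9*x + 54) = (x + 3)^2*(x^3 - 4*x^2 - 3*x + 18) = (x + 2)*(x + 3)^2*(x^2 - 6*x + 9) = (x - 3)*(x + 2)*(x + 3)^2*(x - 3)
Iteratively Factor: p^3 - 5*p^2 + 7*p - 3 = (p - 1)*(p^2 - 4*p + 3) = (p - 1)^2*(p - 3)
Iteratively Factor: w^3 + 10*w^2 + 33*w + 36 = (w + 3)*(w^2 + 7*w + 12) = (w + 3)*(w + 4)*(w + 3)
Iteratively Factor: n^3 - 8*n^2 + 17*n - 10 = (n - 5)*(n^2 - 3*n + 2) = (n - 5)*(n - 2)*(n - 1)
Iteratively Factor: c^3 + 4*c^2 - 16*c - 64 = (c + 4)*(c^2 - 16) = (c - 4)*(c + 4)*(c + 4)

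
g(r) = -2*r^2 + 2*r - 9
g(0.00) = -9.00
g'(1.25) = -3.00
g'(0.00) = 2.00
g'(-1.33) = 7.32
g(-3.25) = -36.62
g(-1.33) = -15.20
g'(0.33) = 0.68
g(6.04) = -69.88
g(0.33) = -8.56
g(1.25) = -9.62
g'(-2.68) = 12.72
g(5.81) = -64.89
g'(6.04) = -22.16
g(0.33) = -8.56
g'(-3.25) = 15.00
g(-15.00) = -489.00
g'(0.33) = 0.68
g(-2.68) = -28.72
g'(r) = 2 - 4*r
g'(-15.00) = 62.00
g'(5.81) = -21.24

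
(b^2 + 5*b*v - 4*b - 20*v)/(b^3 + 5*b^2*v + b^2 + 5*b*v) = (b - 4)/(b*(b + 1))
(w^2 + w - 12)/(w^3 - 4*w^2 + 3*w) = (w + 4)/(w*(w - 1))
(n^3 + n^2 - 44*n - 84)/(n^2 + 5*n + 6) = (n^2 - n - 42)/(n + 3)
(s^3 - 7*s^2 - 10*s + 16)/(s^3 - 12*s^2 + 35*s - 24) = (s + 2)/(s - 3)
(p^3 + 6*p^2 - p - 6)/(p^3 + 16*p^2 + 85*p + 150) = (p^2 - 1)/(p^2 + 10*p + 25)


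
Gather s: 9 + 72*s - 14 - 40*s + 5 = 32*s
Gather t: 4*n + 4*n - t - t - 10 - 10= 8*n - 2*t - 20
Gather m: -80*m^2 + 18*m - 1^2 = -80*m^2 + 18*m - 1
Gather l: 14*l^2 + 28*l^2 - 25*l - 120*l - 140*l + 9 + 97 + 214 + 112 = 42*l^2 - 285*l + 432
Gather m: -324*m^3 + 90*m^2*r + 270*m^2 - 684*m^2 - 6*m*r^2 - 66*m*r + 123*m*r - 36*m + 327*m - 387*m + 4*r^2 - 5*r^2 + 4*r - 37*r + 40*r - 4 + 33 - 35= -324*m^3 + m^2*(90*r - 414) + m*(-6*r^2 + 57*r - 96) - r^2 + 7*r - 6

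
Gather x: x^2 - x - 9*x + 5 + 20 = x^2 - 10*x + 25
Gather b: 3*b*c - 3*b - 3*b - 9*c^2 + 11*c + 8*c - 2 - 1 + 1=b*(3*c - 6) - 9*c^2 + 19*c - 2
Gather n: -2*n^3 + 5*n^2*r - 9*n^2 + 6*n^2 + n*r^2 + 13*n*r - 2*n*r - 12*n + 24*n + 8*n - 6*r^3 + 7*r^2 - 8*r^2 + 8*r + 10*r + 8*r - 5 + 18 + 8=-2*n^3 + n^2*(5*r - 3) + n*(r^2 + 11*r + 20) - 6*r^3 - r^2 + 26*r + 21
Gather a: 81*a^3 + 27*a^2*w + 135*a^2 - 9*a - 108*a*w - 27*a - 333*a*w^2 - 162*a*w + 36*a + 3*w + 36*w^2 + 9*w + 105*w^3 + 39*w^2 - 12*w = 81*a^3 + a^2*(27*w + 135) + a*(-333*w^2 - 270*w) + 105*w^3 + 75*w^2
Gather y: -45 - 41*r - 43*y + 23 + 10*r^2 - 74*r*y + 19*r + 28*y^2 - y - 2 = 10*r^2 - 22*r + 28*y^2 + y*(-74*r - 44) - 24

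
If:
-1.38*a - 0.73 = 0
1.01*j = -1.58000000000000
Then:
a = -0.53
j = -1.56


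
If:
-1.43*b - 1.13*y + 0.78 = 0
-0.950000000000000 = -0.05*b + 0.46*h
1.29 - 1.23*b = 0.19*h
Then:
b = 1.35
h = -1.92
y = -1.01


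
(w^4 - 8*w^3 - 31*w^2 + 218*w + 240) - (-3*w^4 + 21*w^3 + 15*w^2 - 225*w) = 4*w^4 - 29*w^3 - 46*w^2 + 443*w + 240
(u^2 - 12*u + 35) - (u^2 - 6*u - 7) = 42 - 6*u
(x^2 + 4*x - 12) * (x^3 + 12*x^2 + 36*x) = x^5 + 16*x^4 + 72*x^3 - 432*x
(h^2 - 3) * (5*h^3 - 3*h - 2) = 5*h^5 - 18*h^3 - 2*h^2 + 9*h + 6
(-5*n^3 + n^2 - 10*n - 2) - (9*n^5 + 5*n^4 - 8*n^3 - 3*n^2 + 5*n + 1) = -9*n^5 - 5*n^4 + 3*n^3 + 4*n^2 - 15*n - 3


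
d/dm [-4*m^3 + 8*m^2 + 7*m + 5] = -12*m^2 + 16*m + 7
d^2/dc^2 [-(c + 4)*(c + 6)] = -2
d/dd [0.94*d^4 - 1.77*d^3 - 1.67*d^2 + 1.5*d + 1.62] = 3.76*d^3 - 5.31*d^2 - 3.34*d + 1.5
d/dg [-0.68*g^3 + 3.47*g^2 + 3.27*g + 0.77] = -2.04*g^2 + 6.94*g + 3.27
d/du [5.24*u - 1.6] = 5.24000000000000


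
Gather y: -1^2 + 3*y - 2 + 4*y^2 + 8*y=4*y^2 + 11*y - 3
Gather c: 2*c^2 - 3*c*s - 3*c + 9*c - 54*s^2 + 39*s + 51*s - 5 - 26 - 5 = 2*c^2 + c*(6 - 3*s) - 54*s^2 + 90*s - 36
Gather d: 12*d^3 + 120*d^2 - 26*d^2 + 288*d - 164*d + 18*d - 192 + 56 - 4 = 12*d^3 + 94*d^2 + 142*d - 140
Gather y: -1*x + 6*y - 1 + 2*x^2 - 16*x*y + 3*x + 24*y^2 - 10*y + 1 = 2*x^2 + 2*x + 24*y^2 + y*(-16*x - 4)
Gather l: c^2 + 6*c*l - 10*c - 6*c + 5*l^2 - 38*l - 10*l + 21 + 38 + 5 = c^2 - 16*c + 5*l^2 + l*(6*c - 48) + 64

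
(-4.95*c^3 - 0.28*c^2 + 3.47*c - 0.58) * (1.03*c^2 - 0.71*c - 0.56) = -5.0985*c^5 + 3.2261*c^4 + 6.5449*c^3 - 2.9043*c^2 - 1.5314*c + 0.3248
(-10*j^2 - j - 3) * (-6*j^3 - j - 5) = 60*j^5 + 6*j^4 + 28*j^3 + 51*j^2 + 8*j + 15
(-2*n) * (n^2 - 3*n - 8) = -2*n^3 + 6*n^2 + 16*n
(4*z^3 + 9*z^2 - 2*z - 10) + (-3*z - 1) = 4*z^3 + 9*z^2 - 5*z - 11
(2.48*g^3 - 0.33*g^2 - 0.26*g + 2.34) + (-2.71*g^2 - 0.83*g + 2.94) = 2.48*g^3 - 3.04*g^2 - 1.09*g + 5.28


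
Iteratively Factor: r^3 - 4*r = (r - 2)*(r^2 + 2*r) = r*(r - 2)*(r + 2)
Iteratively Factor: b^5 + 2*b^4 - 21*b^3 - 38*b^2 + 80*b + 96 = (b + 4)*(b^4 - 2*b^3 - 13*b^2 + 14*b + 24) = (b - 2)*(b + 4)*(b^3 - 13*b - 12) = (b - 4)*(b - 2)*(b + 4)*(b^2 + 4*b + 3) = (b - 4)*(b - 2)*(b + 1)*(b + 4)*(b + 3)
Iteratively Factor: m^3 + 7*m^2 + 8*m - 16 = (m + 4)*(m^2 + 3*m - 4) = (m - 1)*(m + 4)*(m + 4)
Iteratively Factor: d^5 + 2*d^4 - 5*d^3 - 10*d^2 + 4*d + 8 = (d + 2)*(d^4 - 5*d^2 + 4) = (d + 1)*(d + 2)*(d^3 - d^2 - 4*d + 4) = (d - 2)*(d + 1)*(d + 2)*(d^2 + d - 2) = (d - 2)*(d - 1)*(d + 1)*(d + 2)*(d + 2)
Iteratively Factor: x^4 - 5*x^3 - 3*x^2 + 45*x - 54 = (x - 3)*(x^3 - 2*x^2 - 9*x + 18) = (x - 3)*(x + 3)*(x^2 - 5*x + 6) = (x - 3)^2*(x + 3)*(x - 2)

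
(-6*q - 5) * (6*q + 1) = -36*q^2 - 36*q - 5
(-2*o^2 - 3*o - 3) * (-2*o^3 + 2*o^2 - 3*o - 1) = 4*o^5 + 2*o^4 + 6*o^3 + 5*o^2 + 12*o + 3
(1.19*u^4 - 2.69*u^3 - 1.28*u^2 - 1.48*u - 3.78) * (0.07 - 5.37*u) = -6.3903*u^5 + 14.5286*u^4 + 6.6853*u^3 + 7.858*u^2 + 20.195*u - 0.2646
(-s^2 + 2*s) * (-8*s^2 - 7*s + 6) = 8*s^4 - 9*s^3 - 20*s^2 + 12*s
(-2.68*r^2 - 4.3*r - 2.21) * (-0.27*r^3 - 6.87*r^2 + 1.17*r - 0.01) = 0.7236*r^5 + 19.5726*r^4 + 27.0021*r^3 + 10.1785*r^2 - 2.5427*r + 0.0221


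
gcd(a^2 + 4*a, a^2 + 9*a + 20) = a + 4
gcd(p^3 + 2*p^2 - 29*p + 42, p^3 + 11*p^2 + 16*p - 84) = p^2 + 5*p - 14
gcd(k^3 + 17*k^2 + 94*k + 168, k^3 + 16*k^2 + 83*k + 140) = k^2 + 11*k + 28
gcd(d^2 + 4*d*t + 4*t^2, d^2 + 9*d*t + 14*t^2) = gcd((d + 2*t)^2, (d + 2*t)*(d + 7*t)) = d + 2*t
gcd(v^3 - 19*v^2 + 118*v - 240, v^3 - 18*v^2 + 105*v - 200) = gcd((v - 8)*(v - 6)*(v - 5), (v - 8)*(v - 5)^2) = v^2 - 13*v + 40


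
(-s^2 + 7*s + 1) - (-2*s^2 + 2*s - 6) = s^2 + 5*s + 7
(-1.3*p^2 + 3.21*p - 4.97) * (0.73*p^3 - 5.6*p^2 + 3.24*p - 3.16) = -0.949*p^5 + 9.6233*p^4 - 25.8161*p^3 + 42.3404*p^2 - 26.2464*p + 15.7052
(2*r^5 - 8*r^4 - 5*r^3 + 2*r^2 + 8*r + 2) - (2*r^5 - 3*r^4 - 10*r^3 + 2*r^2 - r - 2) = -5*r^4 + 5*r^3 + 9*r + 4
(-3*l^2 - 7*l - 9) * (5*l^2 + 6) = -15*l^4 - 35*l^3 - 63*l^2 - 42*l - 54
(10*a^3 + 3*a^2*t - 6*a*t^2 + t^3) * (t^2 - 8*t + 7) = 10*a^3*t^2 - 80*a^3*t + 70*a^3 + 3*a^2*t^3 - 24*a^2*t^2 + 21*a^2*t - 6*a*t^4 + 48*a*t^3 - 42*a*t^2 + t^5 - 8*t^4 + 7*t^3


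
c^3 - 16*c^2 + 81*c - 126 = (c - 7)*(c - 6)*(c - 3)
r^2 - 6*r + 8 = (r - 4)*(r - 2)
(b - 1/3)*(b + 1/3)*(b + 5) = b^3 + 5*b^2 - b/9 - 5/9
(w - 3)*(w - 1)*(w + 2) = w^3 - 2*w^2 - 5*w + 6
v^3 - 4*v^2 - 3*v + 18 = (v - 3)^2*(v + 2)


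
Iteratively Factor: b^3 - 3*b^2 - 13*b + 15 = (b - 1)*(b^2 - 2*b - 15) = (b - 5)*(b - 1)*(b + 3)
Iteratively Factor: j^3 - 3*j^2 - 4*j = (j - 4)*(j^2 + j) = (j - 4)*(j + 1)*(j)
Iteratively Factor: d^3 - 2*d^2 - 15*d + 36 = (d - 3)*(d^2 + d - 12) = (d - 3)*(d + 4)*(d - 3)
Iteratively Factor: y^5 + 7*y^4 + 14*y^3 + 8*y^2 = (y)*(y^4 + 7*y^3 + 14*y^2 + 8*y) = y^2*(y^3 + 7*y^2 + 14*y + 8) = y^2*(y + 2)*(y^2 + 5*y + 4) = y^2*(y + 1)*(y + 2)*(y + 4)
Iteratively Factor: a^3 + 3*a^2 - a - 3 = (a + 3)*(a^2 - 1) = (a + 1)*(a + 3)*(a - 1)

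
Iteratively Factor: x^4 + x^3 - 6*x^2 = (x)*(x^3 + x^2 - 6*x) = x*(x + 3)*(x^2 - 2*x) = x*(x - 2)*(x + 3)*(x)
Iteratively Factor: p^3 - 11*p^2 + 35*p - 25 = (p - 1)*(p^2 - 10*p + 25) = (p - 5)*(p - 1)*(p - 5)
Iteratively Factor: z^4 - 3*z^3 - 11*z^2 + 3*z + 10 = (z + 1)*(z^3 - 4*z^2 - 7*z + 10) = (z - 1)*(z + 1)*(z^2 - 3*z - 10) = (z - 5)*(z - 1)*(z + 1)*(z + 2)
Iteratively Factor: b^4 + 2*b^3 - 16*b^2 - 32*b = (b + 4)*(b^3 - 2*b^2 - 8*b) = (b + 2)*(b + 4)*(b^2 - 4*b) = b*(b + 2)*(b + 4)*(b - 4)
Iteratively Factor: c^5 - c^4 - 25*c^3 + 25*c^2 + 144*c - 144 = (c - 4)*(c^4 + 3*c^3 - 13*c^2 - 27*c + 36) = (c - 4)*(c + 3)*(c^3 - 13*c + 12) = (c - 4)*(c + 3)*(c + 4)*(c^2 - 4*c + 3) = (c - 4)*(c - 3)*(c + 3)*(c + 4)*(c - 1)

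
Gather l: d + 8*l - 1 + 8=d + 8*l + 7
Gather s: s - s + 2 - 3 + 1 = 0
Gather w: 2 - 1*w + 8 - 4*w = 10 - 5*w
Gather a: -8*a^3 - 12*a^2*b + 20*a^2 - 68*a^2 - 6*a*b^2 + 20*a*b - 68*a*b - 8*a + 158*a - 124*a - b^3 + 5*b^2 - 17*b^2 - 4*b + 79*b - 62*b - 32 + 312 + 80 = -8*a^3 + a^2*(-12*b - 48) + a*(-6*b^2 - 48*b + 26) - b^3 - 12*b^2 + 13*b + 360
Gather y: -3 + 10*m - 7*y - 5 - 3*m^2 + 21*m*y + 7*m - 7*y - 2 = -3*m^2 + 17*m + y*(21*m - 14) - 10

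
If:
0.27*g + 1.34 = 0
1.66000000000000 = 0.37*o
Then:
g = -4.96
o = 4.49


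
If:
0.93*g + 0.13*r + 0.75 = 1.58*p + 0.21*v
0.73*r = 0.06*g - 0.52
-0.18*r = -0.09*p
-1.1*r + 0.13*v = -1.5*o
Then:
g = 0.308388654194327*v - 4.27097163548582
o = -0.068078857372762*v - 0.779802856568095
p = 0.0506940253470127*v - 2.12673506336753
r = 0.0253470126735063*v - 1.06336753168377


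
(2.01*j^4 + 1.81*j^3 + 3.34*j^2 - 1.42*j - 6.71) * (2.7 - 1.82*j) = -3.6582*j^5 + 2.1328*j^4 - 1.1918*j^3 + 11.6024*j^2 + 8.3782*j - 18.117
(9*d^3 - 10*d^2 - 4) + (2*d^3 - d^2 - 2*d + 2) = 11*d^3 - 11*d^2 - 2*d - 2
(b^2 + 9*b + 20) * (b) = b^3 + 9*b^2 + 20*b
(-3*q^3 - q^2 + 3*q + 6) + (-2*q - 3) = -3*q^3 - q^2 + q + 3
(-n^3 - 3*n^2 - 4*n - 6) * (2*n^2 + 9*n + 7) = -2*n^5 - 15*n^4 - 42*n^3 - 69*n^2 - 82*n - 42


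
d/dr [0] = 0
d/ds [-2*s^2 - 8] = -4*s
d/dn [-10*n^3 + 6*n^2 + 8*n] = -30*n^2 + 12*n + 8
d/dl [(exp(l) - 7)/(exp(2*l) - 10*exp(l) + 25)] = (9 - exp(l))*exp(l)/(exp(3*l) - 15*exp(2*l) + 75*exp(l) - 125)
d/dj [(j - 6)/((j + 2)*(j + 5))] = (-j^2 + 12*j + 52)/(j^4 + 14*j^3 + 69*j^2 + 140*j + 100)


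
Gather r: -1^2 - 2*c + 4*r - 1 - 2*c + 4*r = -4*c + 8*r - 2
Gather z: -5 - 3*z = -3*z - 5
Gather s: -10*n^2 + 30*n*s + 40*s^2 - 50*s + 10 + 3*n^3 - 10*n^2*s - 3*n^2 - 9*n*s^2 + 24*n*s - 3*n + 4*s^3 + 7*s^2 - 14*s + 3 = 3*n^3 - 13*n^2 - 3*n + 4*s^3 + s^2*(47 - 9*n) + s*(-10*n^2 + 54*n - 64) + 13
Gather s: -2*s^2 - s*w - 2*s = -2*s^2 + s*(-w - 2)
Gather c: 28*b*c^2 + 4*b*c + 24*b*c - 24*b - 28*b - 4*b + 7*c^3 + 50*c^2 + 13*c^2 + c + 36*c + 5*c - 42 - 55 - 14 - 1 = -56*b + 7*c^3 + c^2*(28*b + 63) + c*(28*b + 42) - 112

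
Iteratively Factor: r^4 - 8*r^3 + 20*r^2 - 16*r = (r - 2)*(r^3 - 6*r^2 + 8*r) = (r - 2)^2*(r^2 - 4*r) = r*(r - 2)^2*(r - 4)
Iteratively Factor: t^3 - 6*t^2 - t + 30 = (t - 5)*(t^2 - t - 6) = (t - 5)*(t - 3)*(t + 2)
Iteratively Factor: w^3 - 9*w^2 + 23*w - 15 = (w - 3)*(w^2 - 6*w + 5) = (w - 3)*(w - 1)*(w - 5)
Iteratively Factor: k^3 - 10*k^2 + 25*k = (k)*(k^2 - 10*k + 25) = k*(k - 5)*(k - 5)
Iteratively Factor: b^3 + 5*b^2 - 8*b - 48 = (b + 4)*(b^2 + b - 12) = (b + 4)^2*(b - 3)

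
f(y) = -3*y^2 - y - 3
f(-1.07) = -5.36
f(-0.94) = -4.71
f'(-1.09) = 5.54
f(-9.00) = -237.00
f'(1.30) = -8.80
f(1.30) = -9.37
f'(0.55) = -4.30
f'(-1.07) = 5.42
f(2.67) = -27.06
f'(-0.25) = 0.50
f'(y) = -6*y - 1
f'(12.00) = -73.00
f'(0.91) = -6.46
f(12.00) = -447.00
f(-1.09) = -5.47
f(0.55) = -4.46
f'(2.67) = -17.02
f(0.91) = -6.39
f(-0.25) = -2.94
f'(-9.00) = 53.00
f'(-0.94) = 4.64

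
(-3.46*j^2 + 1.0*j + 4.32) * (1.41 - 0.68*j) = 2.3528*j^3 - 5.5586*j^2 - 1.5276*j + 6.0912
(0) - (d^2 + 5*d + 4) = -d^2 - 5*d - 4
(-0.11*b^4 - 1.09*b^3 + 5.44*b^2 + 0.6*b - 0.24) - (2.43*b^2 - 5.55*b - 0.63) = -0.11*b^4 - 1.09*b^3 + 3.01*b^2 + 6.15*b + 0.39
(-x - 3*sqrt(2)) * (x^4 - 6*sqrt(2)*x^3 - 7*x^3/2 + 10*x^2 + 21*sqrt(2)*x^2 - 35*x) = -x^5 + 7*x^4/2 + 3*sqrt(2)*x^4 - 21*sqrt(2)*x^3/2 + 26*x^3 - 91*x^2 - 30*sqrt(2)*x^2 + 105*sqrt(2)*x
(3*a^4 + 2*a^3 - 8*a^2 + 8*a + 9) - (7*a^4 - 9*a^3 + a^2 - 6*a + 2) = -4*a^4 + 11*a^3 - 9*a^2 + 14*a + 7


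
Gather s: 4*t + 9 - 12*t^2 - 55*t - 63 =-12*t^2 - 51*t - 54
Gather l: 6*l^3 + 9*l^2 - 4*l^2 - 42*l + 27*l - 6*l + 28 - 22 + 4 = 6*l^3 + 5*l^2 - 21*l + 10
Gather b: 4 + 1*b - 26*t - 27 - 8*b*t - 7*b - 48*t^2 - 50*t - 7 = b*(-8*t - 6) - 48*t^2 - 76*t - 30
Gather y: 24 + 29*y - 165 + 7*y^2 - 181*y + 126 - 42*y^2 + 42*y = -35*y^2 - 110*y - 15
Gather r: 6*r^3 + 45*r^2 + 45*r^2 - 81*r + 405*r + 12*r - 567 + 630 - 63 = 6*r^3 + 90*r^2 + 336*r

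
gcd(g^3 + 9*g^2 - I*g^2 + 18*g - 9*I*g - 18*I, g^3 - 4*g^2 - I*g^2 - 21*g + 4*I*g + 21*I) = g^2 + g*(3 - I) - 3*I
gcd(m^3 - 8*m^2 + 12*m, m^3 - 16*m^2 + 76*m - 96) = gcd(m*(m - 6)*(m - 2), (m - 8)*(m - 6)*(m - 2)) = m^2 - 8*m + 12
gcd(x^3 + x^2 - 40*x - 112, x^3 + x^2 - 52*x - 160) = x + 4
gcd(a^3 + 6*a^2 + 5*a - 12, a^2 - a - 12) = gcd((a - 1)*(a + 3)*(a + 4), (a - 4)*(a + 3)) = a + 3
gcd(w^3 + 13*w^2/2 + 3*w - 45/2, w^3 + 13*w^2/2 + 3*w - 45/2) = w^3 + 13*w^2/2 + 3*w - 45/2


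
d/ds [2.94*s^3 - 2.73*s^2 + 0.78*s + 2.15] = 8.82*s^2 - 5.46*s + 0.78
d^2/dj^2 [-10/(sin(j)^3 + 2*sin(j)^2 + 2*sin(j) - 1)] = 10*(9*sin(j)^6 + 22*sin(j)^5 + 8*sin(j)^4 - 11*sin(j)^3 - 24*sin(j)^2 - 28*sin(j) - 12)/(sin(j)^3 + 2*sin(j)^2 + 2*sin(j) - 1)^3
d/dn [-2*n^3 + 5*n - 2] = 5 - 6*n^2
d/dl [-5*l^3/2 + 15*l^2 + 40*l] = -15*l^2/2 + 30*l + 40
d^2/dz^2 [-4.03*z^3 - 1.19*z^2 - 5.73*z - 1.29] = -24.18*z - 2.38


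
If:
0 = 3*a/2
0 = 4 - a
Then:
No Solution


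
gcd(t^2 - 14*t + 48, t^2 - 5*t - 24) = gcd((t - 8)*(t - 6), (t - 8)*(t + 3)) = t - 8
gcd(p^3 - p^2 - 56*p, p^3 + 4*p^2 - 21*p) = p^2 + 7*p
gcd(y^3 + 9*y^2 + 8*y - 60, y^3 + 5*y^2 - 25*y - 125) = y + 5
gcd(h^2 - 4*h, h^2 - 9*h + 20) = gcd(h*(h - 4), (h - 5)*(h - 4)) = h - 4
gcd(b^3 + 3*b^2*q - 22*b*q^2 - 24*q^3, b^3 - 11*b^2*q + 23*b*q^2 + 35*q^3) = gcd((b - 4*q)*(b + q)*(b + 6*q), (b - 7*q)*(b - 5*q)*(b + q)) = b + q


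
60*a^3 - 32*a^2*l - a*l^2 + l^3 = (-5*a + l)*(-2*a + l)*(6*a + l)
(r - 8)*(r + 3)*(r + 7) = r^3 + 2*r^2 - 59*r - 168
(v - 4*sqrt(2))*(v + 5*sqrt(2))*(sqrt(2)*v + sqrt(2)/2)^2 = 2*v^4 + 2*v^3 + 2*sqrt(2)*v^3 - 159*v^2/2 + 2*sqrt(2)*v^2 - 80*v + sqrt(2)*v/2 - 20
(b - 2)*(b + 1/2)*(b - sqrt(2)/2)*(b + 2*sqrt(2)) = b^4 - 3*b^3/2 + 3*sqrt(2)*b^3/2 - 9*sqrt(2)*b^2/4 - 3*b^2 - 3*sqrt(2)*b/2 + 3*b + 2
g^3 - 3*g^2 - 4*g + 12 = (g - 3)*(g - 2)*(g + 2)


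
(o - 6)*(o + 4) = o^2 - 2*o - 24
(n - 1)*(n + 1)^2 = n^3 + n^2 - n - 1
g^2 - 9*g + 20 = (g - 5)*(g - 4)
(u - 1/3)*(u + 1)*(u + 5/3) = u^3 + 7*u^2/3 + 7*u/9 - 5/9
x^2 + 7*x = x*(x + 7)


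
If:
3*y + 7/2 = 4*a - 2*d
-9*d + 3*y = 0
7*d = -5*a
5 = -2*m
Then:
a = 49/166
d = -35/166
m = -5/2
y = -105/166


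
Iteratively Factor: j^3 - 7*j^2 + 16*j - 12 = (j - 2)*(j^2 - 5*j + 6) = (j - 2)^2*(j - 3)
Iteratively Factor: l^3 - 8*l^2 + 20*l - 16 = (l - 2)*(l^2 - 6*l + 8) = (l - 2)^2*(l - 4)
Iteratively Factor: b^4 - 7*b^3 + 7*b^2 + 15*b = (b + 1)*(b^3 - 8*b^2 + 15*b) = b*(b + 1)*(b^2 - 8*b + 15) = b*(b - 5)*(b + 1)*(b - 3)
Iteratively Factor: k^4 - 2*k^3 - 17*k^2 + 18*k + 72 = (k - 3)*(k^3 + k^2 - 14*k - 24) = (k - 3)*(k + 3)*(k^2 - 2*k - 8) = (k - 3)*(k + 2)*(k + 3)*(k - 4)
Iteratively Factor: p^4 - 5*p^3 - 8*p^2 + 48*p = (p - 4)*(p^3 - p^2 - 12*p) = p*(p - 4)*(p^2 - p - 12) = p*(p - 4)^2*(p + 3)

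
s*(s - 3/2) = s^2 - 3*s/2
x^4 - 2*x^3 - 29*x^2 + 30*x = x*(x - 6)*(x - 1)*(x + 5)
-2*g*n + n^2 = n*(-2*g + n)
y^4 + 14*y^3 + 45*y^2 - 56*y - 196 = (y - 2)*(y + 2)*(y + 7)^2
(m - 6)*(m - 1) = m^2 - 7*m + 6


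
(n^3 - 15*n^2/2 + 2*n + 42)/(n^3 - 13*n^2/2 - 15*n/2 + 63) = (n + 2)/(n + 3)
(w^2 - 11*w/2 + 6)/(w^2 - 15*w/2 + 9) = (w - 4)/(w - 6)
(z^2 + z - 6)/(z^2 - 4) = (z + 3)/(z + 2)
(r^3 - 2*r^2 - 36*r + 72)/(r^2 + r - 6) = (r^2 - 36)/(r + 3)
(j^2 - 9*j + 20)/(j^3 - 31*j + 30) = (j - 4)/(j^2 + 5*j - 6)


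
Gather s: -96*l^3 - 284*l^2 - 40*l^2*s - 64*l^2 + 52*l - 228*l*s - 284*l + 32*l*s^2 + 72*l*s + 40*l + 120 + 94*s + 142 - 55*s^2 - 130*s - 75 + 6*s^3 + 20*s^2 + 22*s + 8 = -96*l^3 - 348*l^2 - 192*l + 6*s^3 + s^2*(32*l - 35) + s*(-40*l^2 - 156*l - 14) + 195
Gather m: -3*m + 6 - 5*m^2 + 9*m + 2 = -5*m^2 + 6*m + 8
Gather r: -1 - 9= -10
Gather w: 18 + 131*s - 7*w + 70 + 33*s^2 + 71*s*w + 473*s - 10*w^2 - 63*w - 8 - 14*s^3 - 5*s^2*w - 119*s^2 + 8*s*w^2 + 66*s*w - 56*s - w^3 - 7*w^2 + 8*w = -14*s^3 - 86*s^2 + 548*s - w^3 + w^2*(8*s - 17) + w*(-5*s^2 + 137*s - 62) + 80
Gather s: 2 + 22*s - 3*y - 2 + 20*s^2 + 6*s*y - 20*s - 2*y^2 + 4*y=20*s^2 + s*(6*y + 2) - 2*y^2 + y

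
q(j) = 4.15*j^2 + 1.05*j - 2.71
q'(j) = 8.3*j + 1.05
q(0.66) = -0.21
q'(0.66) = 6.53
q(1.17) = 4.20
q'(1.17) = 10.76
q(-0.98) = 0.25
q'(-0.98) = -7.08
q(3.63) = 55.79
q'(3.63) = 31.18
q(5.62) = 134.27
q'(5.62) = 47.70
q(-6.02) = 141.37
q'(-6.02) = -48.92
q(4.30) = 78.54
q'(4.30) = 36.74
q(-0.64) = -1.68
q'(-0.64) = -4.26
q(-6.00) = 140.39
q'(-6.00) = -48.75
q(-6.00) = 140.39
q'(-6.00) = -48.75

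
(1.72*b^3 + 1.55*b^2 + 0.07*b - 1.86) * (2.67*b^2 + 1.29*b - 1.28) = 4.5924*b^5 + 6.3573*b^4 - 0.0151999999999999*b^3 - 6.8599*b^2 - 2.489*b + 2.3808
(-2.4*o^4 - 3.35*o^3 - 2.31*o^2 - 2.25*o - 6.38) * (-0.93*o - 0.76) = 2.232*o^5 + 4.9395*o^4 + 4.6943*o^3 + 3.8481*o^2 + 7.6434*o + 4.8488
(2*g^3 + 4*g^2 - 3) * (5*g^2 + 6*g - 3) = 10*g^5 + 32*g^4 + 18*g^3 - 27*g^2 - 18*g + 9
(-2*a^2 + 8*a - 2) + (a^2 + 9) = -a^2 + 8*a + 7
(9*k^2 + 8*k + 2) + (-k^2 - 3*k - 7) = 8*k^2 + 5*k - 5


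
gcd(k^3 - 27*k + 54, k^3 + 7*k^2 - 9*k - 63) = k - 3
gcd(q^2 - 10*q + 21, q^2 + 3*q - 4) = 1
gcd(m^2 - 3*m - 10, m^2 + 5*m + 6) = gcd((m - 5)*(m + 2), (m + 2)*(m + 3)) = m + 2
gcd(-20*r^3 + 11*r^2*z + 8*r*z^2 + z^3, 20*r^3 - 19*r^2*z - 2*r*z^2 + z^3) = -4*r^2 + 3*r*z + z^2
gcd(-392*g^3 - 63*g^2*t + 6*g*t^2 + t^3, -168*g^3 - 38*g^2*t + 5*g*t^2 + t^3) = 7*g + t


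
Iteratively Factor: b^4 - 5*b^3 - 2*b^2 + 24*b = (b + 2)*(b^3 - 7*b^2 + 12*b) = (b - 4)*(b + 2)*(b^2 - 3*b) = (b - 4)*(b - 3)*(b + 2)*(b)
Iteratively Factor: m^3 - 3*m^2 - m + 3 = (m + 1)*(m^2 - 4*m + 3) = (m - 3)*(m + 1)*(m - 1)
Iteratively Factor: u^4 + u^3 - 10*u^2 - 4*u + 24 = (u - 2)*(u^3 + 3*u^2 - 4*u - 12) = (u - 2)*(u + 2)*(u^2 + u - 6) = (u - 2)^2*(u + 2)*(u + 3)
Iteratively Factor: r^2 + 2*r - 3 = (r + 3)*(r - 1)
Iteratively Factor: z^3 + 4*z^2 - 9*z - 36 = (z + 3)*(z^2 + z - 12) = (z + 3)*(z + 4)*(z - 3)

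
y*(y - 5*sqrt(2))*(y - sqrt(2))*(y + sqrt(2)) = y^4 - 5*sqrt(2)*y^3 - 2*y^2 + 10*sqrt(2)*y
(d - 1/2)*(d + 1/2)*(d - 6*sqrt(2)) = d^3 - 6*sqrt(2)*d^2 - d/4 + 3*sqrt(2)/2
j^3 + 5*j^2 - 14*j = j*(j - 2)*(j + 7)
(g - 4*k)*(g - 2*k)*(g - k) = g^3 - 7*g^2*k + 14*g*k^2 - 8*k^3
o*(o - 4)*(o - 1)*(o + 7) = o^4 + 2*o^3 - 31*o^2 + 28*o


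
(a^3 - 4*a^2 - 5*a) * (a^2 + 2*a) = a^5 - 2*a^4 - 13*a^3 - 10*a^2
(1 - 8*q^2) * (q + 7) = -8*q^3 - 56*q^2 + q + 7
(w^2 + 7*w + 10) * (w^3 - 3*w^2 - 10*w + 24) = w^5 + 4*w^4 - 21*w^3 - 76*w^2 + 68*w + 240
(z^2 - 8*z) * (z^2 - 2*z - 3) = z^4 - 10*z^3 + 13*z^2 + 24*z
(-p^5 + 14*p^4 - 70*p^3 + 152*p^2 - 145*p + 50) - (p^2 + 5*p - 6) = -p^5 + 14*p^4 - 70*p^3 + 151*p^2 - 150*p + 56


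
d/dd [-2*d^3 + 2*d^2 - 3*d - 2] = -6*d^2 + 4*d - 3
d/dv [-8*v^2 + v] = 1 - 16*v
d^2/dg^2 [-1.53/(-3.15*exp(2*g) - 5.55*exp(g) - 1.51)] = (1.53*(6.3*exp(g) + 5.55)*(12.6*exp(g) + 11.1)*exp(g) - (19.278*exp(g) + 8.4915)*(3.15*exp(2*g) + 5.55*exp(g) + 1.51))*exp(g)/(3.15*exp(2*g) + 5.55*exp(g) + 1.51)^3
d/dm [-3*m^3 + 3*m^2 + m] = -9*m^2 + 6*m + 1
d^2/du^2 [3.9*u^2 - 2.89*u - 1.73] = 7.80000000000000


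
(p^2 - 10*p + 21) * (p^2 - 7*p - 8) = p^4 - 17*p^3 + 83*p^2 - 67*p - 168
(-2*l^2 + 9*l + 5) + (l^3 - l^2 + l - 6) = l^3 - 3*l^2 + 10*l - 1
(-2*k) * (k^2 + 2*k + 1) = -2*k^3 - 4*k^2 - 2*k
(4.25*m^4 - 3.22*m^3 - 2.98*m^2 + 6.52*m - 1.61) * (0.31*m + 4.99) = 1.3175*m^5 + 20.2093*m^4 - 16.9916*m^3 - 12.849*m^2 + 32.0357*m - 8.0339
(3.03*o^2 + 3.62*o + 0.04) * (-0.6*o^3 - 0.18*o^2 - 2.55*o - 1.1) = -1.818*o^5 - 2.7174*o^4 - 8.4021*o^3 - 12.5712*o^2 - 4.084*o - 0.044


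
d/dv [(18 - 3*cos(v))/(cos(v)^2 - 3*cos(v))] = 3*(-sin(v) - 18*sin(v)/cos(v)^2 + 12*tan(v))/(cos(v) - 3)^2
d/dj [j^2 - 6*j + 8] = 2*j - 6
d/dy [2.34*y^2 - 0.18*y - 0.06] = 4.68*y - 0.18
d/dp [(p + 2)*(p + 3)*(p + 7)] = 3*p^2 + 24*p + 41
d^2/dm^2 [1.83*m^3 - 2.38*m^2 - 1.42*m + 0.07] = 10.98*m - 4.76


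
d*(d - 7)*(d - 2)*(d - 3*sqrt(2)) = d^4 - 9*d^3 - 3*sqrt(2)*d^3 + 14*d^2 + 27*sqrt(2)*d^2 - 42*sqrt(2)*d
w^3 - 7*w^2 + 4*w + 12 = (w - 6)*(w - 2)*(w + 1)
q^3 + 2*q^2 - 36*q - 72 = (q - 6)*(q + 2)*(q + 6)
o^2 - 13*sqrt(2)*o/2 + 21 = (o - 7*sqrt(2)/2)*(o - 3*sqrt(2))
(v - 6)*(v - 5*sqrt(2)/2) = v^2 - 6*v - 5*sqrt(2)*v/2 + 15*sqrt(2)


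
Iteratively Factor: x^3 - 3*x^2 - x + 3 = (x - 1)*(x^2 - 2*x - 3) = (x - 3)*(x - 1)*(x + 1)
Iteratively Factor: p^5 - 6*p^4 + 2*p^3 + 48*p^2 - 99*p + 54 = (p - 3)*(p^4 - 3*p^3 - 7*p^2 + 27*p - 18) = (p - 3)*(p - 2)*(p^3 - p^2 - 9*p + 9) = (p - 3)^2*(p - 2)*(p^2 + 2*p - 3) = (p - 3)^2*(p - 2)*(p - 1)*(p + 3)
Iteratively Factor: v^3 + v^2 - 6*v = (v)*(v^2 + v - 6) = v*(v - 2)*(v + 3)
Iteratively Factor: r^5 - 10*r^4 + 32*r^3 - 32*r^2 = (r - 2)*(r^4 - 8*r^3 + 16*r^2) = (r - 4)*(r - 2)*(r^3 - 4*r^2) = r*(r - 4)*(r - 2)*(r^2 - 4*r) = r^2*(r - 4)*(r - 2)*(r - 4)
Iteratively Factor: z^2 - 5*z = (z - 5)*(z)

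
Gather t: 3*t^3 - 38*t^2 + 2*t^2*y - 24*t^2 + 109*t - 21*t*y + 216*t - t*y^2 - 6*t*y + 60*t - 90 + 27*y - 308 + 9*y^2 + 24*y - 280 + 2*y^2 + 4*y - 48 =3*t^3 + t^2*(2*y - 62) + t*(-y^2 - 27*y + 385) + 11*y^2 + 55*y - 726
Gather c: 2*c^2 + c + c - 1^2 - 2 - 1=2*c^2 + 2*c - 4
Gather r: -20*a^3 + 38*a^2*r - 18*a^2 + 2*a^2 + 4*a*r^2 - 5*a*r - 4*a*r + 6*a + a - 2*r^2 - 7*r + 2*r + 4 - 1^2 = -20*a^3 - 16*a^2 + 7*a + r^2*(4*a - 2) + r*(38*a^2 - 9*a - 5) + 3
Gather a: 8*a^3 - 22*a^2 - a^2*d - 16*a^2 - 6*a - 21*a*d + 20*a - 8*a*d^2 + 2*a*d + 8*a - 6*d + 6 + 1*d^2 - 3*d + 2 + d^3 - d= 8*a^3 + a^2*(-d - 38) + a*(-8*d^2 - 19*d + 22) + d^3 + d^2 - 10*d + 8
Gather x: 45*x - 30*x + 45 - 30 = 15*x + 15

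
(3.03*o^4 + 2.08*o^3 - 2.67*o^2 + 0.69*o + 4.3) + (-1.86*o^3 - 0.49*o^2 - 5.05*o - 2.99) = 3.03*o^4 + 0.22*o^3 - 3.16*o^2 - 4.36*o + 1.31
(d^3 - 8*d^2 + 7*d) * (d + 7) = d^4 - d^3 - 49*d^2 + 49*d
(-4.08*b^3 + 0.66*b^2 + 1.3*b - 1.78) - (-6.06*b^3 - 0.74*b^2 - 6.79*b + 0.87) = 1.98*b^3 + 1.4*b^2 + 8.09*b - 2.65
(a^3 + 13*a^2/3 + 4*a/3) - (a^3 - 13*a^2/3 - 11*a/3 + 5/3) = 26*a^2/3 + 5*a - 5/3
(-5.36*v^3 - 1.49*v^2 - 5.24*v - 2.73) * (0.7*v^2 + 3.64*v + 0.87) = -3.752*v^5 - 20.5534*v^4 - 13.7548*v^3 - 22.2809*v^2 - 14.496*v - 2.3751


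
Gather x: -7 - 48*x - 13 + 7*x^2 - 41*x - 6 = 7*x^2 - 89*x - 26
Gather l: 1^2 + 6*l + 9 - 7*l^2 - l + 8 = -7*l^2 + 5*l + 18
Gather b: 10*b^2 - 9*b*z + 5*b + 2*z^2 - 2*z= 10*b^2 + b*(5 - 9*z) + 2*z^2 - 2*z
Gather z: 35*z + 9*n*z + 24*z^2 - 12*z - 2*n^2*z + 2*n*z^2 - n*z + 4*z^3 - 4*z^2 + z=4*z^3 + z^2*(2*n + 20) + z*(-2*n^2 + 8*n + 24)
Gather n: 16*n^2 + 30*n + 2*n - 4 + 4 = 16*n^2 + 32*n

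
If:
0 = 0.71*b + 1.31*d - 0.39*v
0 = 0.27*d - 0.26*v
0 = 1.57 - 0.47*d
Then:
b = -4.26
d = 3.34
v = 3.47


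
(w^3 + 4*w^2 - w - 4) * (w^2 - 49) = w^5 + 4*w^4 - 50*w^3 - 200*w^2 + 49*w + 196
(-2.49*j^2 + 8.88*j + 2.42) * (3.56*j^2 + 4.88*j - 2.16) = -8.8644*j^4 + 19.4616*j^3 + 57.328*j^2 - 7.3712*j - 5.2272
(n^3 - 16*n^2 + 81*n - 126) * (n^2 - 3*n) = n^5 - 19*n^4 + 129*n^3 - 369*n^2 + 378*n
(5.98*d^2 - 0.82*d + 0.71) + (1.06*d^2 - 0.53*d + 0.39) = 7.04*d^2 - 1.35*d + 1.1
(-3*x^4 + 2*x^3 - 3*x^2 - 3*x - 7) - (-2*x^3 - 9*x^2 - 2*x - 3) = -3*x^4 + 4*x^3 + 6*x^2 - x - 4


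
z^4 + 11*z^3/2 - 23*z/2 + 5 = (z - 1)*(z - 1/2)*(z + 2)*(z + 5)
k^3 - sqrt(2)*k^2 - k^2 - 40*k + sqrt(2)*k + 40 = (k - 1)*(k - 5*sqrt(2))*(k + 4*sqrt(2))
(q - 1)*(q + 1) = q^2 - 1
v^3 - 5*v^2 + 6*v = v*(v - 3)*(v - 2)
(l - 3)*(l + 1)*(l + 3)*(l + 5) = l^4 + 6*l^3 - 4*l^2 - 54*l - 45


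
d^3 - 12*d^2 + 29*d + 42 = (d - 7)*(d - 6)*(d + 1)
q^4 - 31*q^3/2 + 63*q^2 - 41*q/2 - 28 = (q - 8)*(q - 7)*(q - 1)*(q + 1/2)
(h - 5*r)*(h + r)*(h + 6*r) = h^3 + 2*h^2*r - 29*h*r^2 - 30*r^3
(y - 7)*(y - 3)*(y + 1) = y^3 - 9*y^2 + 11*y + 21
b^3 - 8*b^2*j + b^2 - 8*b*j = b*(b + 1)*(b - 8*j)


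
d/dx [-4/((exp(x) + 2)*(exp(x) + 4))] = 8*(exp(x) + 3)*exp(x)/((exp(x) + 2)^2*(exp(x) + 4)^2)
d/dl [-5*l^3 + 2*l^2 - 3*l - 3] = -15*l^2 + 4*l - 3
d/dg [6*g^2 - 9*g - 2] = 12*g - 9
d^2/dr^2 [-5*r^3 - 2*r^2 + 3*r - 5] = -30*r - 4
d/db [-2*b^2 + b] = 1 - 4*b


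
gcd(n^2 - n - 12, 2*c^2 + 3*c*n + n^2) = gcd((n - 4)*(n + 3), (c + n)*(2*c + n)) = 1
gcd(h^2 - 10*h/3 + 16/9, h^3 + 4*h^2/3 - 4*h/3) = h - 2/3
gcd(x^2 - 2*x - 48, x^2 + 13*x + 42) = x + 6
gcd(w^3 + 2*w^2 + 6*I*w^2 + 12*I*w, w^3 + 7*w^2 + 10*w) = w^2 + 2*w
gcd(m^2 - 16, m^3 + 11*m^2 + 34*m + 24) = m + 4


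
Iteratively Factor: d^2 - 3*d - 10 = (d + 2)*(d - 5)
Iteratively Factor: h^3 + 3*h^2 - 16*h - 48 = (h + 4)*(h^2 - h - 12) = (h - 4)*(h + 4)*(h + 3)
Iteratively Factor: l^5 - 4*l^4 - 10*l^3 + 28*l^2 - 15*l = (l - 5)*(l^4 + l^3 - 5*l^2 + 3*l) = l*(l - 5)*(l^3 + l^2 - 5*l + 3) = l*(l - 5)*(l - 1)*(l^2 + 2*l - 3) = l*(l - 5)*(l - 1)^2*(l + 3)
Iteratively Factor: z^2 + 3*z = (z)*(z + 3)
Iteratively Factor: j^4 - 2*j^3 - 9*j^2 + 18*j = (j - 2)*(j^3 - 9*j) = (j - 2)*(j + 3)*(j^2 - 3*j) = (j - 3)*(j - 2)*(j + 3)*(j)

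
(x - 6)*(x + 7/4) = x^2 - 17*x/4 - 21/2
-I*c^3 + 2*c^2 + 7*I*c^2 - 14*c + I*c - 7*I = (c - 7)*(c + I)*(-I*c + 1)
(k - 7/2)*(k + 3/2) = k^2 - 2*k - 21/4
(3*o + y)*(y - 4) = 3*o*y - 12*o + y^2 - 4*y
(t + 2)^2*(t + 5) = t^3 + 9*t^2 + 24*t + 20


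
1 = 1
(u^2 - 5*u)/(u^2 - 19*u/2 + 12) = 2*u*(u - 5)/(2*u^2 - 19*u + 24)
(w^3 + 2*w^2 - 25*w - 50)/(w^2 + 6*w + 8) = (w^2 - 25)/(w + 4)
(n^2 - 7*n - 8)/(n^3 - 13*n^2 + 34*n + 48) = 1/(n - 6)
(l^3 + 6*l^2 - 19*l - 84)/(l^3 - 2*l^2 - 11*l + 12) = (l + 7)/(l - 1)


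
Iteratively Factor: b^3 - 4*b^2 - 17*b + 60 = (b + 4)*(b^2 - 8*b + 15) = (b - 3)*(b + 4)*(b - 5)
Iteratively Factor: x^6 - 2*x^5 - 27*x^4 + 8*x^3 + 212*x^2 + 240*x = (x + 3)*(x^5 - 5*x^4 - 12*x^3 + 44*x^2 + 80*x) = (x - 4)*(x + 3)*(x^4 - x^3 - 16*x^2 - 20*x) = x*(x - 4)*(x + 3)*(x^3 - x^2 - 16*x - 20) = x*(x - 4)*(x + 2)*(x + 3)*(x^2 - 3*x - 10) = x*(x - 5)*(x - 4)*(x + 2)*(x + 3)*(x + 2)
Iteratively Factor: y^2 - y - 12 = (y + 3)*(y - 4)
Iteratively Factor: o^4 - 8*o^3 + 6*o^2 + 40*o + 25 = (o + 1)*(o^3 - 9*o^2 + 15*o + 25) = (o + 1)^2*(o^2 - 10*o + 25) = (o - 5)*(o + 1)^2*(o - 5)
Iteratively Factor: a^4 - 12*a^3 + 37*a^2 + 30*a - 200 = (a - 4)*(a^3 - 8*a^2 + 5*a + 50) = (a - 5)*(a - 4)*(a^2 - 3*a - 10) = (a - 5)^2*(a - 4)*(a + 2)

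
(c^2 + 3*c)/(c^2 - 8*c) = (c + 3)/(c - 8)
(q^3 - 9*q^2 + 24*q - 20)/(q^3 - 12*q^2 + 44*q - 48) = (q^2 - 7*q + 10)/(q^2 - 10*q + 24)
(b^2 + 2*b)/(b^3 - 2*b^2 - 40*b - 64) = b/(b^2 - 4*b - 32)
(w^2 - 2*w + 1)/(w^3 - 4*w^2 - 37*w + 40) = (w - 1)/(w^2 - 3*w - 40)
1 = 1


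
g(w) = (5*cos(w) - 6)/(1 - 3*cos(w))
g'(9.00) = 0.38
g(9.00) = -2.83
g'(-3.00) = -0.12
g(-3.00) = -2.76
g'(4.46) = -4.11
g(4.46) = -4.14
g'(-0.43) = -1.82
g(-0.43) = 0.84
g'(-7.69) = -49.26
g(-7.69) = -10.16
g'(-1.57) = -13.06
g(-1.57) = -6.01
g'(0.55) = 2.80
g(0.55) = 1.12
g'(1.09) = 76.78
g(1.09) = 9.52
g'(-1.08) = -66.90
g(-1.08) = 8.80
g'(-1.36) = -91.72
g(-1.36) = -13.31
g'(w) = -5*sin(w)/(1 - 3*cos(w)) - 3*(5*cos(w) - 6)*sin(w)/(1 - 3*cos(w))^2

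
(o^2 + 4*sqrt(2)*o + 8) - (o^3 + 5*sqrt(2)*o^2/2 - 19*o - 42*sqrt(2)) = -o^3 - 5*sqrt(2)*o^2/2 + o^2 + 4*sqrt(2)*o + 19*o + 8 + 42*sqrt(2)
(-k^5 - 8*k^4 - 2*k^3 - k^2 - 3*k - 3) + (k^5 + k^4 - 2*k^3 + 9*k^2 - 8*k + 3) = -7*k^4 - 4*k^3 + 8*k^2 - 11*k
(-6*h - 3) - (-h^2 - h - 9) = h^2 - 5*h + 6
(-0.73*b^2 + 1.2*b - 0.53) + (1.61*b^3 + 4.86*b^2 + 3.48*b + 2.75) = 1.61*b^3 + 4.13*b^2 + 4.68*b + 2.22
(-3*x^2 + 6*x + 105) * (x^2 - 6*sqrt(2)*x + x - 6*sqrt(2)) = -3*x^4 + 3*x^3 + 18*sqrt(2)*x^3 - 18*sqrt(2)*x^2 + 111*x^2 - 666*sqrt(2)*x + 105*x - 630*sqrt(2)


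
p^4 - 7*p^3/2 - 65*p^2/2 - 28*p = p*(p - 8)*(p + 1)*(p + 7/2)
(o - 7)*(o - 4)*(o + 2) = o^3 - 9*o^2 + 6*o + 56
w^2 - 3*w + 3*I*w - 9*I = (w - 3)*(w + 3*I)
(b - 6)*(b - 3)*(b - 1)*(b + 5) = b^4 - 5*b^3 - 23*b^2 + 117*b - 90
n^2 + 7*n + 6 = (n + 1)*(n + 6)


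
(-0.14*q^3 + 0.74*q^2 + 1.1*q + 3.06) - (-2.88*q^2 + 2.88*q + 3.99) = -0.14*q^3 + 3.62*q^2 - 1.78*q - 0.93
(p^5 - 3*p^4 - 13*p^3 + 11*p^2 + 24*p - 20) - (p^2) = p^5 - 3*p^4 - 13*p^3 + 10*p^2 + 24*p - 20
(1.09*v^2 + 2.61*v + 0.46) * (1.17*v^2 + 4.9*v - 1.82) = 1.2753*v^4 + 8.3947*v^3 + 11.3434*v^2 - 2.4962*v - 0.8372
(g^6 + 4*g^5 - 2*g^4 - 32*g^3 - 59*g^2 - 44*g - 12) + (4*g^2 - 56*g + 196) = g^6 + 4*g^5 - 2*g^4 - 32*g^3 - 55*g^2 - 100*g + 184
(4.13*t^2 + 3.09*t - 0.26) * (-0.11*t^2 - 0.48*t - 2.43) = -0.4543*t^4 - 2.3223*t^3 - 11.4905*t^2 - 7.3839*t + 0.6318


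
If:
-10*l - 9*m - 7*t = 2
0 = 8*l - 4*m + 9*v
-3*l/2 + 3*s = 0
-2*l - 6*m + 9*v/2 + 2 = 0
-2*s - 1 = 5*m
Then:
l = 7/13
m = -4/13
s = 7/26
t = -60/91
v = -8/13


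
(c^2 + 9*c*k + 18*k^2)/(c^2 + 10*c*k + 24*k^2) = (c + 3*k)/(c + 4*k)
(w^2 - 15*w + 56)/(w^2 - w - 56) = (w - 7)/(w + 7)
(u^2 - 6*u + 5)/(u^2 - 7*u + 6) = (u - 5)/(u - 6)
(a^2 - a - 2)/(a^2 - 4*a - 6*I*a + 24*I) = (a^2 - a - 2)/(a^2 - 4*a - 6*I*a + 24*I)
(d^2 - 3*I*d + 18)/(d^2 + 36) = (d + 3*I)/(d + 6*I)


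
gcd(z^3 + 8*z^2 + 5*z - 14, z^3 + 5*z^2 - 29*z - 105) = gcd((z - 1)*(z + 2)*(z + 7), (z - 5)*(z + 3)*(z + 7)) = z + 7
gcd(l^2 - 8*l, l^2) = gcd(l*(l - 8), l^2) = l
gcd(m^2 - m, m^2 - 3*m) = m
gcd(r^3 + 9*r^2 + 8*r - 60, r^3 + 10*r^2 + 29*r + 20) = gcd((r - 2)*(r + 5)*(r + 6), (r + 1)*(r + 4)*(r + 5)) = r + 5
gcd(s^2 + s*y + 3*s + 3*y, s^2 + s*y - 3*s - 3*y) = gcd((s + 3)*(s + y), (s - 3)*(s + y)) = s + y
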